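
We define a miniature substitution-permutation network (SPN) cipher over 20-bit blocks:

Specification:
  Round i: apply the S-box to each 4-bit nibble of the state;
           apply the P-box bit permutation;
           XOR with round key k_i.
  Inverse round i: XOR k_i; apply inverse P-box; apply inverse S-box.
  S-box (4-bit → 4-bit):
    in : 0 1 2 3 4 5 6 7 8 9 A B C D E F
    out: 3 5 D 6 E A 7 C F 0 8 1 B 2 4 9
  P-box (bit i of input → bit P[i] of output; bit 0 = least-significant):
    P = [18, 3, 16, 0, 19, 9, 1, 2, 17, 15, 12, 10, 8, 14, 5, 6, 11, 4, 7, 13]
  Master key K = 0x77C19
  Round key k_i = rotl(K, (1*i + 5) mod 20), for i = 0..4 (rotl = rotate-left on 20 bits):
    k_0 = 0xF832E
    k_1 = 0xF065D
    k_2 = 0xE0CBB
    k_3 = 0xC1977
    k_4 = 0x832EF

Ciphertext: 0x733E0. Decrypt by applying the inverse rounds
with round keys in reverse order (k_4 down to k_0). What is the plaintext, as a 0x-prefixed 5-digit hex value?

0xFAAA8

s_0 = ciphertext = 0x733E0
s_1 = InvRound(s_0, k_4) = 0x9BB28
s_2 = InvRound(s_1, k_3) = 0x5AD48
s_3 = InvRound(s_2, k_2) = 0x42017
s_4 = InvRound(s_3, k_1) = 0xAAF63
s_5 = InvRound(s_4, k_0) = 0xFAAA8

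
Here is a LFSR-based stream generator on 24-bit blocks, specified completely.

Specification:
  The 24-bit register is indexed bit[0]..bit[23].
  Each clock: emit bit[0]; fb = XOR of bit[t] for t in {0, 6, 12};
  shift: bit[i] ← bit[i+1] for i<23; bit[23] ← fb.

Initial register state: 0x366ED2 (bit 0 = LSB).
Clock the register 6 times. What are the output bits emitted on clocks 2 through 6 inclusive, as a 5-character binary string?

10010

reg_0 = 0x366ED2
clock 1: out=0, reg = 0x9B3769
clock 2: out=1, reg = 0xCD9BB4
clock 3: out=0, reg = 0xE6CDDA
clock 4: out=0, reg = 0xF366ED
clock 5: out=1, reg = 0x79B376
clock 6: out=0, reg = 0x3CD9BB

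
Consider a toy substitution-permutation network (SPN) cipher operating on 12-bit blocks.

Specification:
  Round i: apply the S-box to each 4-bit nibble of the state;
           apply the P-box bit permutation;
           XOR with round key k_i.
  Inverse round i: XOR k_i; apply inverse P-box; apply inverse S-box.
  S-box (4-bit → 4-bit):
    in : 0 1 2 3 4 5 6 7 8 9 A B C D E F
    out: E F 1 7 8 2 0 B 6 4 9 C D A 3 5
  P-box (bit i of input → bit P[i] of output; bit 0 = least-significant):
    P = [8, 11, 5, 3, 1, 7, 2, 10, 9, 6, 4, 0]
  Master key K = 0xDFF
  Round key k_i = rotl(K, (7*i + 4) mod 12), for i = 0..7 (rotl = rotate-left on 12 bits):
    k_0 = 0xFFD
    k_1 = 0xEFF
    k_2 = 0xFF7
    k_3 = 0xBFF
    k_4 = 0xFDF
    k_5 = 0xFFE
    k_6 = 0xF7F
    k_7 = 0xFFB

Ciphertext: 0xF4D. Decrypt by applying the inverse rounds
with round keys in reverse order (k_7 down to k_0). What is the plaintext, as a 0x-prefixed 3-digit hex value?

0x048

s_0 = ciphertext = 0xF4D
s_1 = InvRound(s_0, k_7) = 0x939
s_2 = InvRound(s_1, k_6) = 0xEC6
s_3 = InvRound(s_2, k_5) = 0x96C
s_4 = InvRound(s_3, k_4) = 0xC79
s_5 = InvRound(s_4, k_3) = 0x212
s_6 = InvRound(s_5, k_2) = 0xD03
s_7 = InvRound(s_6, k_1) = 0x38C
s_8 = InvRound(s_7, k_0) = 0x048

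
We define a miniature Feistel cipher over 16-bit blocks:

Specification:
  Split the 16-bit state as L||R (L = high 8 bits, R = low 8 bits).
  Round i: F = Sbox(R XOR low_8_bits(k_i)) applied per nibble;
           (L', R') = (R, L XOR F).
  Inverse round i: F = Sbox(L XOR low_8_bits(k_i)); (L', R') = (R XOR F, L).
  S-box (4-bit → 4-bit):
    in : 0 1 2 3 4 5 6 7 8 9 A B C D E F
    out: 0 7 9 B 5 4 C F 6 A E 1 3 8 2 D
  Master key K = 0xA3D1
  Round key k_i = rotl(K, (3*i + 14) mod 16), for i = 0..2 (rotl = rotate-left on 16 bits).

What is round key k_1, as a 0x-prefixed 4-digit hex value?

K = 0xA3D1
k_0 = rotl(K, (3*0+14) mod 16) = rotl(K, 14) = 0x68F4
k_1 = rotl(K, (3*1+14) mod 16) = rotl(K, 1) = 0x47A3

0x47A3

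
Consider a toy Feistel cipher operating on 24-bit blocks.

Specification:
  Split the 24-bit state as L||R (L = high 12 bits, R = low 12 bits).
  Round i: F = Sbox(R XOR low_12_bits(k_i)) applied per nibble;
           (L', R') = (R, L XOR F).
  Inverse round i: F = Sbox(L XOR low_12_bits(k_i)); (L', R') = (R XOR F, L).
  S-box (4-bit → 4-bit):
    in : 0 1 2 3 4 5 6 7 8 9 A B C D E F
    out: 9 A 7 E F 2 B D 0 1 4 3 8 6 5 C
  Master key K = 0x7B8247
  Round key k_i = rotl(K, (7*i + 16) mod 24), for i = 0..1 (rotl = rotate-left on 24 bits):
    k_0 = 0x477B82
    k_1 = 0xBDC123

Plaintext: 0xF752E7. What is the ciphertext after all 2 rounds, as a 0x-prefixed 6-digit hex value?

0xEC7EB8

s_0 = plaintext = 0xF752E7
s_1 = Round(s_0, k_0) = 0x2E7EC7
s_2 = Round(s_1, k_1) = 0xEC7EB8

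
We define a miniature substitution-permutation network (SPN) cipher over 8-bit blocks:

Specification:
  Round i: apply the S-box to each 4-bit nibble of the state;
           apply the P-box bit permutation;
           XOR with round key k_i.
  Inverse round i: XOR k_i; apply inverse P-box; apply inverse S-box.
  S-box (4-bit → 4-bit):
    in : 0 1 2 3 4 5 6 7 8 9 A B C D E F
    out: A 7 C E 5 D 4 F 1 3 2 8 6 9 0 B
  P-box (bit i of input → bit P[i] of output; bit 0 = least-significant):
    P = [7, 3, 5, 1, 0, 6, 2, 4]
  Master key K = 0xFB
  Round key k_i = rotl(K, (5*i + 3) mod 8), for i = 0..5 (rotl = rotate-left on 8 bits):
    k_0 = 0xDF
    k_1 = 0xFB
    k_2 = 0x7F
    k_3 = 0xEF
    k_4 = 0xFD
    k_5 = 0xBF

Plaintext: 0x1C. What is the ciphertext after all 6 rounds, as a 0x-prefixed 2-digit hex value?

0xBA

s_0 = plaintext = 0x1C
s_1 = Round(s_0, k_0) = 0xB2
s_2 = Round(s_1, k_1) = 0xC9
s_3 = Round(s_2, k_2) = 0xB3
s_4 = Round(s_3, k_3) = 0xD5
s_5 = Round(s_4, k_4) = 0x4E
s_6 = Round(s_5, k_5) = 0xBA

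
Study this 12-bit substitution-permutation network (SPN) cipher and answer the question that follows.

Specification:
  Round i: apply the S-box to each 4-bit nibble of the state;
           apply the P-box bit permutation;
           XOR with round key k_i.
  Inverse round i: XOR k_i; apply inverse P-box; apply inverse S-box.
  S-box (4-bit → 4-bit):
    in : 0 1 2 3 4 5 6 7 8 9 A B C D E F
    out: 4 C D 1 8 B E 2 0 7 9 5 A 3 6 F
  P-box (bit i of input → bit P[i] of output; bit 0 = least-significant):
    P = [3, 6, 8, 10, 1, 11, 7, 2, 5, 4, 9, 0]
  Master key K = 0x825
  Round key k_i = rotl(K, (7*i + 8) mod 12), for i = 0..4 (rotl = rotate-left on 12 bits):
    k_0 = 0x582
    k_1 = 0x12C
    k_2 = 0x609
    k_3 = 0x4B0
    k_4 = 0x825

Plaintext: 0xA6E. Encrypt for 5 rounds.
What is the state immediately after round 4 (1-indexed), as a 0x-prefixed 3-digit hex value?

s_0 = plaintext = 0xA6E
s_1 = Round(s_0, k_0) = 0xC67
s_2 = Round(s_1, k_1) = 0x9F9
s_3 = Round(s_2, k_2) = 0xDF7
s_4 = Round(s_3, k_3) = 0xC46
s_5 = Round(s_4, k_4) = 0xD70

0xC46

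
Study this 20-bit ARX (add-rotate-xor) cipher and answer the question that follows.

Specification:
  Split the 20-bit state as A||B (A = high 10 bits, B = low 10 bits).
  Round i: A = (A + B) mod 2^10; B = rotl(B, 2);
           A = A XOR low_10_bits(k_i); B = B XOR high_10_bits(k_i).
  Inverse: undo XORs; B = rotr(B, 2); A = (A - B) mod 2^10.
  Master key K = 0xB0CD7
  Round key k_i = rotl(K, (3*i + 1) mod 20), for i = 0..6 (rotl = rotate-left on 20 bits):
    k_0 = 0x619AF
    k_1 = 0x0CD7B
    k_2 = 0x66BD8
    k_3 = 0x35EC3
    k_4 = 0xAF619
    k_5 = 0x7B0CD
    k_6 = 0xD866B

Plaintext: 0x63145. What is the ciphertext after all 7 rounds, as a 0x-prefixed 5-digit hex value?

s_0 = plaintext = 0x63145
s_1 = Round(s_0, k_0) = 0xDF893
s_2 = Round(s_1, k_1) = 0x5AA7F
s_3 = Round(s_2, k_2) = 0x0C464
s_4 = Round(s_3, k_3) = 0x95947
s_5 = Round(s_4, k_4) = 0x613A0
s_6 = Round(s_5, k_5) = 0x7A76F
s_7 = Round(s_6, k_6) = 0xCCEDE

0xCCEDE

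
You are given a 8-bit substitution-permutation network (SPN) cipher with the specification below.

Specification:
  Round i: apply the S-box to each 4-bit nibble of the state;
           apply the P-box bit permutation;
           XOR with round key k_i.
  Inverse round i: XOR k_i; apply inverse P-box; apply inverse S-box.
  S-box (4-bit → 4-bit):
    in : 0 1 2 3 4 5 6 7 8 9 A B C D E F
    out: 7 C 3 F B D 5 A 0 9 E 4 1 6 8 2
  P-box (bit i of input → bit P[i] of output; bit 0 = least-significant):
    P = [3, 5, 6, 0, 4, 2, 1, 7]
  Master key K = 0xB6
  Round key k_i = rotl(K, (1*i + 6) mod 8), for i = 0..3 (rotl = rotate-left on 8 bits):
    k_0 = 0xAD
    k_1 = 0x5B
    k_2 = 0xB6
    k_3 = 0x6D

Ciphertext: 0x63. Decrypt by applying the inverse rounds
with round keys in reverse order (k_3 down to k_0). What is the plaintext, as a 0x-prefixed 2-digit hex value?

s_0 = ciphertext = 0x63
s_1 = InvRound(s_0, k_3) = 0xDC
s_2 = InvRound(s_1, k_2) = 0xB0
s_3 = InvRound(s_2, k_1) = 0x13
s_4 = InvRound(s_3, k_0) = 0x32

0x32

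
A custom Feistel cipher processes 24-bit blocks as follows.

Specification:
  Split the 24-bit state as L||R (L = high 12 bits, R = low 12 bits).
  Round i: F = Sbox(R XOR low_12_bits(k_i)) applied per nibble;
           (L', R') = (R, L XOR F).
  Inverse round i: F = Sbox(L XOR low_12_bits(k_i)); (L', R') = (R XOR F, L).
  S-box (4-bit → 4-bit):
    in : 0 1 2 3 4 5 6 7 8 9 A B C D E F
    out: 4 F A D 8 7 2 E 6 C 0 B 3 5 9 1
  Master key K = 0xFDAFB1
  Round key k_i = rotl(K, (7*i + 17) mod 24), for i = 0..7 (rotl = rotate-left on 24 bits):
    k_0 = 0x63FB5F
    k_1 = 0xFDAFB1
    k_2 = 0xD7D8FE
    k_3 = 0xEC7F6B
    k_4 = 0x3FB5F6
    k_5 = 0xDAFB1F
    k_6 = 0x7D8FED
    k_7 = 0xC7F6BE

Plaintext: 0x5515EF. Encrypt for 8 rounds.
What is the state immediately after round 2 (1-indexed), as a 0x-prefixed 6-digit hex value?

s_0 = plaintext = 0x5515EF
s_1 = Round(s_0, k_0) = 0x5EFCE5
s_2 = Round(s_1, k_1) = 0xCE5897
s_3 = Round(s_2, k_2) = 0x8978C9
s_4 = Round(s_3, k_3) = 0x8C969D
s_5 = Round(s_4, k_4) = 0x69D5E2
s_6 = Round(s_5, k_5) = 0x5E2F88
s_7 = Round(s_6, k_6) = 0xF881C5
s_8 = Round(s_7, k_7) = 0x1C5163

0xCE5897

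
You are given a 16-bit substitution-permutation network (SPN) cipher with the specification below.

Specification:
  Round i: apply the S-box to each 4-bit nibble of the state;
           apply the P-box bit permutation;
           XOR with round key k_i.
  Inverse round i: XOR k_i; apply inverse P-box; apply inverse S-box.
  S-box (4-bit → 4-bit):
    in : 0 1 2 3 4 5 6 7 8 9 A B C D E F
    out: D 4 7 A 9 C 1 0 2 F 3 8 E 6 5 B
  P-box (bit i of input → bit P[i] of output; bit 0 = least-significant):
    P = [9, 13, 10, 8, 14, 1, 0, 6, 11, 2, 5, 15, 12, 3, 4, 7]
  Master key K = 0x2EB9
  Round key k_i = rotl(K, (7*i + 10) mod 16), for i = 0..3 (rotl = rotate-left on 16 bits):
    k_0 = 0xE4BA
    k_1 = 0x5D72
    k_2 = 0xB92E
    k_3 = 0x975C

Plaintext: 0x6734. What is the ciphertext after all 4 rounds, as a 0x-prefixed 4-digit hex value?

s_0 = plaintext = 0x6734
s_1 = Round(s_0, k_0) = 0xF7F8
s_2 = Round(s_1, k_1) = 0x2DB8
s_3 = Round(s_2, k_2) = 0x8952
s_4 = Round(s_3, k_3) = 0x3931

0x3931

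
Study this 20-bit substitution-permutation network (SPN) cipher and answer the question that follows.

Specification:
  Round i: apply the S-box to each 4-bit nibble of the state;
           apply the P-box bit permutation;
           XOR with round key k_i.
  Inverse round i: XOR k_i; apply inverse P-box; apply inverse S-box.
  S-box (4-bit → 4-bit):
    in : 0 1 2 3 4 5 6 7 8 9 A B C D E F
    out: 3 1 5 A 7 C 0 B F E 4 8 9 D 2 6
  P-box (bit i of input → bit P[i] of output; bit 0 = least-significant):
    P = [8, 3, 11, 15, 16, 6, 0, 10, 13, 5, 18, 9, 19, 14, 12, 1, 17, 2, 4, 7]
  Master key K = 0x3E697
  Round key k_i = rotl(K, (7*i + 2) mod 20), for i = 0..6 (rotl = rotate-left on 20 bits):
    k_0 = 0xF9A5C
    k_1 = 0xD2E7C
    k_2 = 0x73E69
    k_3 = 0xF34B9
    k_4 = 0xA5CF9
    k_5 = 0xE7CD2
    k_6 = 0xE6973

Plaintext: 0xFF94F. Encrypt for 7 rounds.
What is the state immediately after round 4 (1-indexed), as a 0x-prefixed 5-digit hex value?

s_0 = plaintext = 0xFF94F
s_1 = Round(s_0, k_0) = 0xAC021
s_2 = Round(s_1, k_1) = 0x40F4F
s_3 = Round(s_2, k_2) = 0x87614
s_4 = Round(s_3, k_3) = 0x47D27
s_5 = Round(s_4, k_4) = 0x5BFE6
s_6 = Round(s_5, k_5) = 0xA7C20
s_7 = Round(s_6, k_6) = 0x70A68

0x47D27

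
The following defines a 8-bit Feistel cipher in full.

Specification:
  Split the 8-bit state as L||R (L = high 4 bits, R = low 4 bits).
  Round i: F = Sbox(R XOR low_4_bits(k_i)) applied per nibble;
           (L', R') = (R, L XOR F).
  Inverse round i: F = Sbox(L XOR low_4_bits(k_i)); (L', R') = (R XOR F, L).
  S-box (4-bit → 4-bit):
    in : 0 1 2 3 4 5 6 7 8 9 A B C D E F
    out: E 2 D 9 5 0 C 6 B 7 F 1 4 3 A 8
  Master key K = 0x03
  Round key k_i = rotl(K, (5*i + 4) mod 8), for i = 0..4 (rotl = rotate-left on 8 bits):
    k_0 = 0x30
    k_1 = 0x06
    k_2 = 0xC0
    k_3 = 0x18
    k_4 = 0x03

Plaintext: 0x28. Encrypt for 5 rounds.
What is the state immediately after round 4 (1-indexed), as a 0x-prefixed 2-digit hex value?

0x78

s_0 = plaintext = 0x28
s_1 = Round(s_0, k_0) = 0x89
s_2 = Round(s_1, k_1) = 0x90
s_3 = Round(s_2, k_2) = 0x07
s_4 = Round(s_3, k_3) = 0x78
s_5 = Round(s_4, k_4) = 0x86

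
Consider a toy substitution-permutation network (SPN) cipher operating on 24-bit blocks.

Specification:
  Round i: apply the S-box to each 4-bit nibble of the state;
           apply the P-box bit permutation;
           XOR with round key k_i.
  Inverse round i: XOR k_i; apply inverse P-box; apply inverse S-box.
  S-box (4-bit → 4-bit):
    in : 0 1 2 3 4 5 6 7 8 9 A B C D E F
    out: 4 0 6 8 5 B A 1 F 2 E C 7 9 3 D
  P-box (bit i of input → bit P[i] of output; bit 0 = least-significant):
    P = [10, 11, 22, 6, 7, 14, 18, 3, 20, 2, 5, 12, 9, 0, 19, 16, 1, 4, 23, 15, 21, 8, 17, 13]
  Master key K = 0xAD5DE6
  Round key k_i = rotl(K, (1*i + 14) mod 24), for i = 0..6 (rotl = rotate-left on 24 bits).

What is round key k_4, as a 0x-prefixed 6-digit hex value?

K = 0xAD5DE6
k_0 = rotl(K, (1*0+14) mod 24) = rotl(K, 14) = 0x79AB57
k_1 = rotl(K, (1*1+14) mod 24) = rotl(K, 15) = 0xF356AE
k_2 = rotl(K, (1*2+14) mod 24) = rotl(K, 16) = 0xE6AD5D
k_3 = rotl(K, (1*3+14) mod 24) = rotl(K, 17) = 0xCD5ABB
k_4 = rotl(K, (1*4+14) mod 24) = rotl(K, 18) = 0x9AB577

0x9AB577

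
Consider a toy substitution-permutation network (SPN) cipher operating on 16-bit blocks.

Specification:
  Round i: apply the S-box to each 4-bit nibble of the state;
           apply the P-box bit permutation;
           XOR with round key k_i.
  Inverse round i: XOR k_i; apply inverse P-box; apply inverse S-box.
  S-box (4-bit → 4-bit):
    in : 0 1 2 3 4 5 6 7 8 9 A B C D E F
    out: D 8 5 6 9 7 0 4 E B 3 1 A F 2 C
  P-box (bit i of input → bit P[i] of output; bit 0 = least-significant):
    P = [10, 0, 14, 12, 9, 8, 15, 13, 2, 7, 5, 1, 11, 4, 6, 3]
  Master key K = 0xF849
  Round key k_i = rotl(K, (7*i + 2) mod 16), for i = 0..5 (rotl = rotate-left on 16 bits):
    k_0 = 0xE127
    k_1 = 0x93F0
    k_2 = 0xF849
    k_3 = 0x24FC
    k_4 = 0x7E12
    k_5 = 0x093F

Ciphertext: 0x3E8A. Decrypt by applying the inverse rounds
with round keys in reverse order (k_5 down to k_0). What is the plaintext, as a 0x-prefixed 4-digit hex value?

s_0 = ciphertext = 0x3E8A
s_1 = InvRound(s_0, k_5) = 0xE599
s_2 = InvRound(s_1, k_4) = 0x4C5C
s_3 = InvRound(s_2, k_3) = 0xB317
s_4 = InvRound(s_3, k_2) = 0xD4A7
s_5 = InvRound(s_4, k_1) = 0x34A5
s_6 = InvRound(s_5, k_0) = 0x6C30

0x6C30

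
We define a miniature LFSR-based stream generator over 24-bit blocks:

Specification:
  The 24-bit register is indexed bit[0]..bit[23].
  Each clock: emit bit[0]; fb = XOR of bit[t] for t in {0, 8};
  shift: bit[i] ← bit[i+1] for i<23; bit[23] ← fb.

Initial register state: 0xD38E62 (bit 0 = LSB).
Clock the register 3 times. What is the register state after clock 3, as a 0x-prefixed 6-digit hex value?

0x9A71CC

reg_0 = 0xD38E62
clock 1: out=0, reg = 0x69C731
clock 2: out=1, reg = 0x34E398
clock 3: out=0, reg = 0x9A71CC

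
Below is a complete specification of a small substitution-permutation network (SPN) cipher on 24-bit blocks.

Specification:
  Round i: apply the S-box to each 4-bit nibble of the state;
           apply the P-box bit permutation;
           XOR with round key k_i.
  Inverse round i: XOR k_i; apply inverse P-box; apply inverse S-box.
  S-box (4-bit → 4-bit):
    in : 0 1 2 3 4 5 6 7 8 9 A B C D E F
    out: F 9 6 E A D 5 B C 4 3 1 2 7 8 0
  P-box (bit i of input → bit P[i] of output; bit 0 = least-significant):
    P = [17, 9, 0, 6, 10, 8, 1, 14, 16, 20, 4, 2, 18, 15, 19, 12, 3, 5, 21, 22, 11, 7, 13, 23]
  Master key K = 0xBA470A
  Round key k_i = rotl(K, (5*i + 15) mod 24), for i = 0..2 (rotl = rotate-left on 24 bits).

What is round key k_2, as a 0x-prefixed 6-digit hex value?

K = 0xBA470A
k_0 = rotl(K, (5*0+15) mod 24) = rotl(K, 15) = 0x855D23
k_1 = rotl(K, (5*1+15) mod 24) = rotl(K, 20) = 0xABA470
k_2 = rotl(K, (5*2+15) mod 24) = rotl(K, 1) = 0x748E15

0x748E15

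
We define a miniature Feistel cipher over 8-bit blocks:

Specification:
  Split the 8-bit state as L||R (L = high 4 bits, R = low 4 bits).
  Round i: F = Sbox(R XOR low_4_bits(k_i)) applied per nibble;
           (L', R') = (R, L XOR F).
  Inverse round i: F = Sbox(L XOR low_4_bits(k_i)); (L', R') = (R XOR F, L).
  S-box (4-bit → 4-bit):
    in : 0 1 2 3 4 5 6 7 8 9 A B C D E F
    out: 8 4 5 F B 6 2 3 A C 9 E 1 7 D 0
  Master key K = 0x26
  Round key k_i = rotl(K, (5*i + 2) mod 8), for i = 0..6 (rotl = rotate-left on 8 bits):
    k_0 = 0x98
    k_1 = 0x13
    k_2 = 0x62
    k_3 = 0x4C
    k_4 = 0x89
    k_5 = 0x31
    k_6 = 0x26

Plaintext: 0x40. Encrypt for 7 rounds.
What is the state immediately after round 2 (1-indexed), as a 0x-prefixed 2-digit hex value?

s_0 = plaintext = 0x40
s_1 = Round(s_0, k_0) = 0x0E
s_2 = Round(s_1, k_1) = 0xE7
s_3 = Round(s_2, k_2) = 0x78
s_4 = Round(s_3, k_3) = 0x8C
s_5 = Round(s_4, k_4) = 0xCE
s_6 = Round(s_5, k_5) = 0xEC
s_7 = Round(s_6, k_6) = 0xC7

0xE7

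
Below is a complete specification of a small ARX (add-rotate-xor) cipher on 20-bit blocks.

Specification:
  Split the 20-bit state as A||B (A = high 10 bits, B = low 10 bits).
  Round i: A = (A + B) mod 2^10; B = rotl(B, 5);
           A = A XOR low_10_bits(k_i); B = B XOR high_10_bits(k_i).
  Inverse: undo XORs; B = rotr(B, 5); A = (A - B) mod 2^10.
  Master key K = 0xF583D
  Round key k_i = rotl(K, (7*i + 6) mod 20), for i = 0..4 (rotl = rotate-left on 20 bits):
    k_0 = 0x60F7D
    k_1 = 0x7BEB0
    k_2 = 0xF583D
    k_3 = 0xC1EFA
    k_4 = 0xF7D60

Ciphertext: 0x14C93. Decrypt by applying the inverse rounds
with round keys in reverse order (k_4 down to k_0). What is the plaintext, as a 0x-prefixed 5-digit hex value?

0xD3DC0

s_0 = ciphertext = 0x14C93
s_1 = InvRound(s_0, k_4) = 0xE659A
s_2 = InvRound(s_1, k_3) = 0x6BFB4
s_3 = InvRound(s_2, k_2) = 0x53C43
s_4 = InvRound(s_3, k_1) = 0x9C98D
s_5 = InvRound(s_4, k_0) = 0xD3DC0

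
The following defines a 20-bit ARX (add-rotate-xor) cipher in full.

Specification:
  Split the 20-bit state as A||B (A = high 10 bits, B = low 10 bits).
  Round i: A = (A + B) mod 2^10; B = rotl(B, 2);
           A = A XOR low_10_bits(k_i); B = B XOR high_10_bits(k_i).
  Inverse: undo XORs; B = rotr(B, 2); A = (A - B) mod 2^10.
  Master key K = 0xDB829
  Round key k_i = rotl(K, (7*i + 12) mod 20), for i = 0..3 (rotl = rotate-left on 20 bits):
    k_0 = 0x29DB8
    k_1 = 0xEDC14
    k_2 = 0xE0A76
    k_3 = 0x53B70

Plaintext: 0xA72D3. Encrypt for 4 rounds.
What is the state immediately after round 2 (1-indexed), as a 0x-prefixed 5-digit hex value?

s_0 = plaintext = 0xA72D3
s_1 = Round(s_0, k_0) = 0x35FE9
s_2 = Round(s_1, k_1) = 0x35010
s_3 = Round(s_2, k_2) = 0xA4BC2
s_4 = Round(s_3, k_3) = 0x49245

0x35010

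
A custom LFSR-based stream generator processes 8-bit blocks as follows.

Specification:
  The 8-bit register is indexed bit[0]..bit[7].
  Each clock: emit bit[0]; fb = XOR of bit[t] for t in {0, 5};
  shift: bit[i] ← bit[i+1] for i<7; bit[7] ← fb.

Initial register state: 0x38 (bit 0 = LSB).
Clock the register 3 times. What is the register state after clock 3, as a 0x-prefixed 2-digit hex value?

reg_0 = 0x38
clock 1: out=0, reg = 0x9C
clock 2: out=0, reg = 0x4E
clock 3: out=0, reg = 0x27

0x27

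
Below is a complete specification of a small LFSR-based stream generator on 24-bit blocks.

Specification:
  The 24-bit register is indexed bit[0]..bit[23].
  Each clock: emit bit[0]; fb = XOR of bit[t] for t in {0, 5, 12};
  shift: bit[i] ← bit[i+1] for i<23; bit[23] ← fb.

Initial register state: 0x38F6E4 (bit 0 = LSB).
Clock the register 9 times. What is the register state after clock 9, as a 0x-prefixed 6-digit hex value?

0x6E1C7B

reg_0 = 0x38F6E4
clock 1: out=0, reg = 0x1C7B72
clock 2: out=0, reg = 0x0E3DB9
clock 3: out=1, reg = 0x871EDC
clock 4: out=0, reg = 0xC38F6E
clock 5: out=0, reg = 0xE1C7B7
clock 6: out=1, reg = 0x70E3DB
clock 7: out=1, reg = 0xB871ED
clock 8: out=1, reg = 0xDC38F6
clock 9: out=0, reg = 0x6E1C7B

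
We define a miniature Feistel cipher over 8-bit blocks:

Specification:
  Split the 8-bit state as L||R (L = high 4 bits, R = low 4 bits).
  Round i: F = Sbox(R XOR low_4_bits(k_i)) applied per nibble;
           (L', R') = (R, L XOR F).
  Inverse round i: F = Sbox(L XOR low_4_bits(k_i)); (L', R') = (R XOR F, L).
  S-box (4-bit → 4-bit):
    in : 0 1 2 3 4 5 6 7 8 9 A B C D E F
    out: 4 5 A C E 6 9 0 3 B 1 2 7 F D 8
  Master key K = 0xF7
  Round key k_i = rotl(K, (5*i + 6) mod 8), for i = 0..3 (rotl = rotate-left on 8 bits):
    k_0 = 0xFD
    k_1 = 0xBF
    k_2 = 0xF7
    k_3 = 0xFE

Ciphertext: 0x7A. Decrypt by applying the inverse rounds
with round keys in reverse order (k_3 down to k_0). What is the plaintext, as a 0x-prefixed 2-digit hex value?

s_0 = ciphertext = 0x7A
s_1 = InvRound(s_0, k_3) = 0x17
s_2 = InvRound(s_1, k_2) = 0xE1
s_3 = InvRound(s_2, k_1) = 0x4E
s_4 = InvRound(s_3, k_0) = 0x54

0x54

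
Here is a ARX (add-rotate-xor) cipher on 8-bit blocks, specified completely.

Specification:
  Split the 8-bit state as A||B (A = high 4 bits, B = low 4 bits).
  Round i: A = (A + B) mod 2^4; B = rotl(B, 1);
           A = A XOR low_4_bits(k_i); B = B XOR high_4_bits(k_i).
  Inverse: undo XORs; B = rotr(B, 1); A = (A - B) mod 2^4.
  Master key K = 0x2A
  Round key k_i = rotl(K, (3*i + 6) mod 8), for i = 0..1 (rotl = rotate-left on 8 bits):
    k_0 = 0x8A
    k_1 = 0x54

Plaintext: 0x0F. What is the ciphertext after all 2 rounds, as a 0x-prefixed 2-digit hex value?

0x8B

s_0 = plaintext = 0x0F
s_1 = Round(s_0, k_0) = 0x57
s_2 = Round(s_1, k_1) = 0x8B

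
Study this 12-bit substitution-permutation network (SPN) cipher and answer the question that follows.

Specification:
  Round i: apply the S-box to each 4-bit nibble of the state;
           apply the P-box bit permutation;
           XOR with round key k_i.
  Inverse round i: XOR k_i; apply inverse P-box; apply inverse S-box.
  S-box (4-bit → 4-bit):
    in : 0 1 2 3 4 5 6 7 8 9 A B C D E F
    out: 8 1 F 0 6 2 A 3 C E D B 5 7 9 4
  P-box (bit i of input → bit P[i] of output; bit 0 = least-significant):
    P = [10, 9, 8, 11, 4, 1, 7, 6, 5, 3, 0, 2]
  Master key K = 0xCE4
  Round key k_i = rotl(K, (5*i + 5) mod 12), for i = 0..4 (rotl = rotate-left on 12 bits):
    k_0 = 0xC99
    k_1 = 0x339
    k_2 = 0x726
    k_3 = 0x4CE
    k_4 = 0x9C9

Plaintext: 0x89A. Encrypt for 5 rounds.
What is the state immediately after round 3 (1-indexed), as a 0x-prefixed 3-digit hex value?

0x937

s_0 = plaintext = 0x89A
s_1 = Round(s_0, k_0) = 0x15E
s_2 = Round(s_1, k_1) = 0xF1B
s_3 = Round(s_2, k_2) = 0x937
s_4 = Round(s_3, k_3) = 0x2C3
s_5 = Round(s_4, k_4) = 0x974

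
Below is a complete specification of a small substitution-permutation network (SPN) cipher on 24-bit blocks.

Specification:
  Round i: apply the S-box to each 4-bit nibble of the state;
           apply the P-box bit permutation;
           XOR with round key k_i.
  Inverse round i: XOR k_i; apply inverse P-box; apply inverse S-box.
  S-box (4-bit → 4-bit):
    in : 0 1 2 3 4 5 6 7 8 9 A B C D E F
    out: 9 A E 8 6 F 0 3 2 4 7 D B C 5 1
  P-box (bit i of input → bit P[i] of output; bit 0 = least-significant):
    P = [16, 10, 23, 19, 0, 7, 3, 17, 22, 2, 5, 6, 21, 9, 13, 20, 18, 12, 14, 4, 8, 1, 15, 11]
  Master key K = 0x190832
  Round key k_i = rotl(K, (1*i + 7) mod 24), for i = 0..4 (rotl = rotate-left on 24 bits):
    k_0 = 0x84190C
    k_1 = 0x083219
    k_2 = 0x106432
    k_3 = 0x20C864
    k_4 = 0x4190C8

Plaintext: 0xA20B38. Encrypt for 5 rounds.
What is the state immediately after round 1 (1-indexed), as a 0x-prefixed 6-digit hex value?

s_0 = plaintext = 0xA20B38
s_1 = Round(s_0, k_0) = 0xF6CC7E
s_2 = Round(s_1, k_1) = 0xF931DC
s_3 = Round(s_2, k_2) = 0x0B217E
s_4 = Round(s_3, k_3) = 0xB5A3B1
s_5 = Round(s_4, k_4) = 0x6F6F91

0xF6CC7E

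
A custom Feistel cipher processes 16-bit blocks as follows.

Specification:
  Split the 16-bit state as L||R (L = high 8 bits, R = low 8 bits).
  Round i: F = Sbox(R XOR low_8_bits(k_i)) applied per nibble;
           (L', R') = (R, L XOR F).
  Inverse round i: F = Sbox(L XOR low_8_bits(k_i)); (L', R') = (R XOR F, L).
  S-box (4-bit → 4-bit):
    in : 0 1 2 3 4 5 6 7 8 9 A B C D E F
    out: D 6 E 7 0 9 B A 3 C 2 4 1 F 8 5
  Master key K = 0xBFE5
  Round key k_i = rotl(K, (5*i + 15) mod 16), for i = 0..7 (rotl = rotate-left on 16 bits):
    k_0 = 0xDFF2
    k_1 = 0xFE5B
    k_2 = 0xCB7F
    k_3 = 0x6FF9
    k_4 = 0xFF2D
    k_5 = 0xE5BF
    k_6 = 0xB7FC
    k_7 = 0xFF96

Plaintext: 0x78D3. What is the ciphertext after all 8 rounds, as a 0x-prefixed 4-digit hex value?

s_0 = plaintext = 0x78D3
s_1 = Round(s_0, k_0) = 0xD39E
s_2 = Round(s_1, k_1) = 0x9ECA
s_3 = Round(s_2, k_2) = 0xCAD7
s_4 = Round(s_3, k_3) = 0xD722
s_5 = Round(s_4, k_4) = 0x2202
s_6 = Round(s_5, k_5) = 0x026D
s_7 = Round(s_6, k_6) = 0x6DC4
s_8 = Round(s_7, k_7) = 0xC4F3

0xC4F3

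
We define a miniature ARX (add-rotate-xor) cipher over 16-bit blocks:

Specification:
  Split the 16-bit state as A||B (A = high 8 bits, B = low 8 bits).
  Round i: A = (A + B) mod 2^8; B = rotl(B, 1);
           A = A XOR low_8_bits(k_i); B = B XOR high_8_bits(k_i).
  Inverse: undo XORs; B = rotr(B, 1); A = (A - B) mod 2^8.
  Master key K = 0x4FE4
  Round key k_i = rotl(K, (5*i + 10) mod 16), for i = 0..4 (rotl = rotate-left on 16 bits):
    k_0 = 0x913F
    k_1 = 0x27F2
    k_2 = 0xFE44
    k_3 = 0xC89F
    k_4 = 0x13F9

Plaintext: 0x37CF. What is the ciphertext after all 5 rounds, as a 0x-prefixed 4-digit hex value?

s_0 = plaintext = 0x37CF
s_1 = Round(s_0, k_0) = 0x390E
s_2 = Round(s_1, k_1) = 0xB53B
s_3 = Round(s_2, k_2) = 0xB488
s_4 = Round(s_3, k_3) = 0xA3D9
s_5 = Round(s_4, k_4) = 0x85A0

0x85A0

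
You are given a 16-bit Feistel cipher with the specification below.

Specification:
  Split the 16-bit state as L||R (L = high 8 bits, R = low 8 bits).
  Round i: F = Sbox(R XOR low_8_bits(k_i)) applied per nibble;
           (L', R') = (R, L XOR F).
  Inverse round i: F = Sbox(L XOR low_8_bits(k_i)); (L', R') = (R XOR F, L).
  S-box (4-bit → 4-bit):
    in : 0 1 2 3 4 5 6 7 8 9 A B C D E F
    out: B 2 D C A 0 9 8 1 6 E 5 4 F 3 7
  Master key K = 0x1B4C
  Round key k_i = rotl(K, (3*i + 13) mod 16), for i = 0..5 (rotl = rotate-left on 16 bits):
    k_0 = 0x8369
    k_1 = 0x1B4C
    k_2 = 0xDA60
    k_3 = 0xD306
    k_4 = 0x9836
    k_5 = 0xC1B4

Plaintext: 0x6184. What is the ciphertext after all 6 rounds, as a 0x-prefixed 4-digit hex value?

0x4CFB

s_0 = plaintext = 0x6184
s_1 = Round(s_0, k_0) = 0x845E
s_2 = Round(s_1, k_1) = 0x5EA9
s_3 = Round(s_2, k_2) = 0xA918
s_4 = Round(s_3, k_3) = 0x188A
s_5 = Round(s_4, k_4) = 0x8A4C
s_6 = Round(s_5, k_5) = 0x4CFB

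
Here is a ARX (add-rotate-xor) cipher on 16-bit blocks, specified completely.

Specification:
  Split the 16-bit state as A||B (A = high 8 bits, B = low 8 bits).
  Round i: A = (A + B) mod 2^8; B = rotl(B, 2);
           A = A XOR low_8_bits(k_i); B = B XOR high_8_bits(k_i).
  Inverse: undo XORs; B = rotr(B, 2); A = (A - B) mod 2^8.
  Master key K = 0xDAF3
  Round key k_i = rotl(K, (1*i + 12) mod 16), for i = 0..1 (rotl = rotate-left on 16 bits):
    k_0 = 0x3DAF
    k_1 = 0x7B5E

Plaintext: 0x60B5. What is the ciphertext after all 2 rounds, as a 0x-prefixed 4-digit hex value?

s_0 = plaintext = 0x60B5
s_1 = Round(s_0, k_0) = 0xBAEB
s_2 = Round(s_1, k_1) = 0xFBD4

0xFBD4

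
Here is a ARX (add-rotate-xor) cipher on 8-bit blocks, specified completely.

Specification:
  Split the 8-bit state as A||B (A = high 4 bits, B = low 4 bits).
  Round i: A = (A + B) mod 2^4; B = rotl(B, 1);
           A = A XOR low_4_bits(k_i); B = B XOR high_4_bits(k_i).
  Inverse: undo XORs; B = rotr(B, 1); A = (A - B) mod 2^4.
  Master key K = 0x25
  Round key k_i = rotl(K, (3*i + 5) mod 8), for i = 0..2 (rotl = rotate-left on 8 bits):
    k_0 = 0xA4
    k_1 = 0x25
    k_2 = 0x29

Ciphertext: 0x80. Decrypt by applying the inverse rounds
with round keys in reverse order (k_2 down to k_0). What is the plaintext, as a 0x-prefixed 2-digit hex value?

s_0 = ciphertext = 0x80
s_1 = InvRound(s_0, k_2) = 0x01
s_2 = InvRound(s_1, k_1) = 0xC9
s_3 = InvRound(s_2, k_0) = 0xF9

0xF9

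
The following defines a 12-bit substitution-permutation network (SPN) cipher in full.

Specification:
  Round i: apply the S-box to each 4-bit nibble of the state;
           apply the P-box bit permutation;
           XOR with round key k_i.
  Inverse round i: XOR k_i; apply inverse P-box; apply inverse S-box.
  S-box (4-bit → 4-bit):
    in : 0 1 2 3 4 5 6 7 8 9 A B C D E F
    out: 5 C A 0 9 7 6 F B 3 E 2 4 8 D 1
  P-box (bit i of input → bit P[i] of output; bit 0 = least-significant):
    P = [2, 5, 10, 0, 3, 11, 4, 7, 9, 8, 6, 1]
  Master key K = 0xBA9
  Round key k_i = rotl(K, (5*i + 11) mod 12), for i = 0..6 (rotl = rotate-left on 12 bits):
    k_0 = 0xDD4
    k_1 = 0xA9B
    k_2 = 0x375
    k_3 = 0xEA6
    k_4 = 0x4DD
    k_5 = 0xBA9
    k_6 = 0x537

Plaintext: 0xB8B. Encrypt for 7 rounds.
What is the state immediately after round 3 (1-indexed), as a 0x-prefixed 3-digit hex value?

0x56E

s_0 = plaintext = 0xB8B
s_1 = Round(s_0, k_0) = 0x47C
s_2 = Round(s_1, k_1) = 0x401
s_3 = Round(s_2, k_2) = 0x56E
s_4 = Round(s_3, k_3) = 0x1F3
s_5 = Round(s_4, k_4) = 0x497
s_6 = Round(s_5, k_5) = 0x586
s_7 = Round(s_6, k_6) = 0xADF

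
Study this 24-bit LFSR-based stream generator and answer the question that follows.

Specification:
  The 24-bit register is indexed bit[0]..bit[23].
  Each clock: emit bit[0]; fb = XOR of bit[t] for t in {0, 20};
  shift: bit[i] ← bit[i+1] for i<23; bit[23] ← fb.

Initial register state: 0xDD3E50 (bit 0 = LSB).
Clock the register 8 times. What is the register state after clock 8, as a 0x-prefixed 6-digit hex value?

reg_0 = 0xDD3E50
clock 1: out=0, reg = 0xEE9F28
clock 2: out=0, reg = 0x774F94
clock 3: out=0, reg = 0xBBA7CA
clock 4: out=0, reg = 0xDDD3E5
clock 5: out=1, reg = 0x6EE9F2
clock 6: out=0, reg = 0x3774F9
clock 7: out=1, reg = 0x1BBA7C
clock 8: out=0, reg = 0x8DDD3E

0x8DDD3E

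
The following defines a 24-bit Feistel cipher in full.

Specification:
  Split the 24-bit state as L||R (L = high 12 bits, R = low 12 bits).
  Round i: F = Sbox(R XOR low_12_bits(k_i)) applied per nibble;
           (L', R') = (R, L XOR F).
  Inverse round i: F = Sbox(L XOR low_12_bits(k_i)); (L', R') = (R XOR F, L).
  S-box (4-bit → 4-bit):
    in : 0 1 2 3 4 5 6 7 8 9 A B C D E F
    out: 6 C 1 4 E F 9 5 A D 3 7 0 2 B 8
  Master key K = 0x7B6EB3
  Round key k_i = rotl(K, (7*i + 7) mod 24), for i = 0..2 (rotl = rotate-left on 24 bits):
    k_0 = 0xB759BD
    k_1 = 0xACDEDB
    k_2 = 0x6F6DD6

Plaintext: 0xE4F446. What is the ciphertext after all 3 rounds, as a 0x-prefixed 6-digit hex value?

s_0 = plaintext = 0xE4F446
s_1 = Round(s_0, k_0) = 0x446CC8
s_2 = Round(s_1, k_1) = 0xCC8582
s_3 = Round(s_2, k_2) = 0x582636

0x582636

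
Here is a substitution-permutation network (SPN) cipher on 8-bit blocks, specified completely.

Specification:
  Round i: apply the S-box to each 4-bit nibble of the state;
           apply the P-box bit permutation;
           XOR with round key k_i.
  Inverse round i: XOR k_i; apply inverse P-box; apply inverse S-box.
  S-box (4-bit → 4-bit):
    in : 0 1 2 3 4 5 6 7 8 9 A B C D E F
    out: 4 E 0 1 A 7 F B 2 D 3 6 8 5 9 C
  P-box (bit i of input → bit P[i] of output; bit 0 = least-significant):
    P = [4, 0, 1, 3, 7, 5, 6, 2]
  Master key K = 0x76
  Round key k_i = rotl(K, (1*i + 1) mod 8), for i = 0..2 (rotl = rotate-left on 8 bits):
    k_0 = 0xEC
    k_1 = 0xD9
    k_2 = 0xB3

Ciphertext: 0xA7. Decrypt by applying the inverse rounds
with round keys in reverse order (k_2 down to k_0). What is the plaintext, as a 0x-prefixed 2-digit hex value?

s_0 = ciphertext = 0xA7
s_1 = InvRound(s_0, k_2) = 0xC3
s_2 = InvRound(s_1, k_1) = 0x29
s_3 = InvRound(s_2, k_0) = 0x98

0x98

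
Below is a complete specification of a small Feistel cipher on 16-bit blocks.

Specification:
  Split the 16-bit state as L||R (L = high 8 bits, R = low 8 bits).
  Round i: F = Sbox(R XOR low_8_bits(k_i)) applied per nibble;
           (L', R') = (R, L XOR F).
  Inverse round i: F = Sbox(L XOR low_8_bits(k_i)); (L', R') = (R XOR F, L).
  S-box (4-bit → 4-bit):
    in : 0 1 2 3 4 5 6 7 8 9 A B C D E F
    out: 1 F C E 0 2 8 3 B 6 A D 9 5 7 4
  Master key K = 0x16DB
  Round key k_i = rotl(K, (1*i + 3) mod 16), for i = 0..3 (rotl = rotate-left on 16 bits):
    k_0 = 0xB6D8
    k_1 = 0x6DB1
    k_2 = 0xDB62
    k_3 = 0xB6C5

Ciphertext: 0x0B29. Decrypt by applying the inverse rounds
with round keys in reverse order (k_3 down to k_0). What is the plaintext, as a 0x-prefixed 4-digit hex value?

s_0 = ciphertext = 0x0B29
s_1 = InvRound(s_0, k_3) = 0xBE0B
s_2 = InvRound(s_1, k_2) = 0x52BE
s_3 = InvRound(s_2, k_1) = 0xC052
s_4 = InvRound(s_3, k_0) = 0xA9C0

0xA9C0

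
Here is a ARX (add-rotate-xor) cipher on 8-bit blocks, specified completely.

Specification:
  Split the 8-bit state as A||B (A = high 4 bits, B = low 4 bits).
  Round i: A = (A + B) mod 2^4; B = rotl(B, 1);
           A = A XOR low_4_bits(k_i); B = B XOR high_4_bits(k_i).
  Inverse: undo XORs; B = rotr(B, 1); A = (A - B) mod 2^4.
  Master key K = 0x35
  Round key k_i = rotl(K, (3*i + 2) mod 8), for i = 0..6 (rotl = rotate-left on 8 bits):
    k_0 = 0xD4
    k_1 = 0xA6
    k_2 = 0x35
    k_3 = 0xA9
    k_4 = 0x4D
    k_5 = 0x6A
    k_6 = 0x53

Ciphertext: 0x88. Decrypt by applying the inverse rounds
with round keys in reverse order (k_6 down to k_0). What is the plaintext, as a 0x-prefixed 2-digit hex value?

s_0 = ciphertext = 0x88
s_1 = InvRound(s_0, k_6) = 0xDE
s_2 = InvRound(s_1, k_5) = 0x34
s_3 = InvRound(s_2, k_4) = 0xE0
s_4 = InvRound(s_3, k_3) = 0x25
s_5 = InvRound(s_4, k_2) = 0x43
s_6 = InvRound(s_5, k_1) = 0x6C
s_7 = InvRound(s_6, k_0) = 0xA8

0xA8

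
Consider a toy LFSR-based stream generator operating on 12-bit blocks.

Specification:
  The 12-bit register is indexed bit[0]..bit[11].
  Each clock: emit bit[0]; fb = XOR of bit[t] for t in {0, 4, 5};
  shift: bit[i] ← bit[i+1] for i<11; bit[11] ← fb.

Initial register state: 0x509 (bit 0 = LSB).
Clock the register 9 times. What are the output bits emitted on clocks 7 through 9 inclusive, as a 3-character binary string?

001

reg_0 = 0x509
clock 1: out=1, reg = 0xA84
clock 2: out=0, reg = 0x542
clock 3: out=0, reg = 0x2A1
clock 4: out=1, reg = 0x150
clock 5: out=0, reg = 0x8A8
clock 6: out=0, reg = 0xC54
clock 7: out=0, reg = 0xE2A
clock 8: out=0, reg = 0xF15
clock 9: out=1, reg = 0x78A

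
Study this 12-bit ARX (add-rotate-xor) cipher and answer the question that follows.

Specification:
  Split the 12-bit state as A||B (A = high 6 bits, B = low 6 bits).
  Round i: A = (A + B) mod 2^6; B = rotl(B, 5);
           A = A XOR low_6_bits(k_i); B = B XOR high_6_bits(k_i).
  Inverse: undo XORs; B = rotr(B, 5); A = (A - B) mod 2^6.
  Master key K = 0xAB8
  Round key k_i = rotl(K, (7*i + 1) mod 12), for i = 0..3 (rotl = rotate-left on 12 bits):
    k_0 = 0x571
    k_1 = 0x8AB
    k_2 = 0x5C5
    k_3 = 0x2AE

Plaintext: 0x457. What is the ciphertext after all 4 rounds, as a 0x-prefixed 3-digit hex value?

s_0 = plaintext = 0x457
s_1 = Round(s_0, k_0) = 0x67E
s_2 = Round(s_1, k_1) = 0xF3D
s_3 = Round(s_2, k_2) = 0xF29
s_4 = Round(s_3, k_3) = 0x2FE

0x2FE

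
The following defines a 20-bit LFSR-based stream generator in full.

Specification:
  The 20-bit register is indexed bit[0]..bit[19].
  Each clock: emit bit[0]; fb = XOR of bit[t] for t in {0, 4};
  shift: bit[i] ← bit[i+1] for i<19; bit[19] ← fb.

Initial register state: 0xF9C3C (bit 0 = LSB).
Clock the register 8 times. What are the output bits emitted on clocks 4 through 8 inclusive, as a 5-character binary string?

reg_0 = 0xF9C3C
clock 1: out=0, reg = 0xFCE1E
clock 2: out=0, reg = 0xFE70F
clock 3: out=1, reg = 0xFF387
clock 4: out=1, reg = 0xFF9C3
clock 5: out=1, reg = 0xFFCE1
clock 6: out=1, reg = 0xFFE70
clock 7: out=0, reg = 0xFFF38
clock 8: out=0, reg = 0xFFF9C

11100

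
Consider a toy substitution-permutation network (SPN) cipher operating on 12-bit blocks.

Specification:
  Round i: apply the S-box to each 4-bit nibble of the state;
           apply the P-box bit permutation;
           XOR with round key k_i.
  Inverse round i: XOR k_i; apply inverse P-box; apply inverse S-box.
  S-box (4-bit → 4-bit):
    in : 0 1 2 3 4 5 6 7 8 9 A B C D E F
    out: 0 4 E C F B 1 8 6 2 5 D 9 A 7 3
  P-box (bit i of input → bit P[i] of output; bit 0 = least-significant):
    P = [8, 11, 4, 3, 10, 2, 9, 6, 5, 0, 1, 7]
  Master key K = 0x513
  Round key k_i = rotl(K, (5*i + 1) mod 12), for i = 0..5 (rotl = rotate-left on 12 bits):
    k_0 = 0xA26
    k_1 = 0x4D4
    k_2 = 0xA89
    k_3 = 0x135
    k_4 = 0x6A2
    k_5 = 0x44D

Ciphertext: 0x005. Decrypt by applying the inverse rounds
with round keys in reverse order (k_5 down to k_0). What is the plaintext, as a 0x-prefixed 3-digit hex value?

s_0 = ciphertext = 0x005
s_1 = InvRound(s_0, k_5) = 0x0C7
s_2 = InvRound(s_1, k_4) = 0xF40
s_3 = InvRound(s_2, k_3) = 0xF48
s_4 = InvRound(s_3, k_2) = 0xDC6
s_5 = InvRound(s_4, k_1) = 0x10E
s_6 = InvRound(s_5, k_0) = 0x615

0x615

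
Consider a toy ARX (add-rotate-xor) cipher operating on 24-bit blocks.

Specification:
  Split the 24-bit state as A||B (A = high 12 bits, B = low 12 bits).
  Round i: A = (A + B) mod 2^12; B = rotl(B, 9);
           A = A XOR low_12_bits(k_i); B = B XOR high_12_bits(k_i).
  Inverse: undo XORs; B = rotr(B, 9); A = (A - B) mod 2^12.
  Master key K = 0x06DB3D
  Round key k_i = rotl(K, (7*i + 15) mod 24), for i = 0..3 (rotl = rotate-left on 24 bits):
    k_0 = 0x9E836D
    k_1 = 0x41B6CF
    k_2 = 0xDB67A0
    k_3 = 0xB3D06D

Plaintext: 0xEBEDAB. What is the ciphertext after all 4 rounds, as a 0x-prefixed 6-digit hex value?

0x9472B4

s_0 = plaintext = 0xEBEDAB
s_1 = Round(s_0, k_0) = 0xF04E5D
s_2 = Round(s_1, k_1) = 0xBAEFD0
s_3 = Round(s_2, k_2) = 0xCDEC4C
s_4 = Round(s_3, k_3) = 0x9472B4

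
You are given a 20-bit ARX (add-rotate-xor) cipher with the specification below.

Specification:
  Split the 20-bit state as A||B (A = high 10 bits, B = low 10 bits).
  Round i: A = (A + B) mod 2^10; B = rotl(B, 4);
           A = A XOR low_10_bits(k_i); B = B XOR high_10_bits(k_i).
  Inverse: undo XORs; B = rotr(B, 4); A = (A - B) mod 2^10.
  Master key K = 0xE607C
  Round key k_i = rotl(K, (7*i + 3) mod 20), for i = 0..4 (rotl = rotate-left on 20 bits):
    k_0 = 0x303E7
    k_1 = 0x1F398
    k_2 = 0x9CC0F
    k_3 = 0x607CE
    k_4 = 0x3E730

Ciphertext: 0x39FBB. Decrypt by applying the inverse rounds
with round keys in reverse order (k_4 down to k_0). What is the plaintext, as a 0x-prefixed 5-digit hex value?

s_0 = ciphertext = 0x39FBB
s_1 = InvRound(s_0, k_4) = 0xC8CB4
s_2 = InvRound(s_1, k_3) = 0xE6953
s_3 = InvRound(s_2, k_2) = 0xD8C32
s_4 = InvRound(s_3, k_1) = 0x5DF84
s_5 = InvRound(s_4, k_0) = 0x57134

0x57134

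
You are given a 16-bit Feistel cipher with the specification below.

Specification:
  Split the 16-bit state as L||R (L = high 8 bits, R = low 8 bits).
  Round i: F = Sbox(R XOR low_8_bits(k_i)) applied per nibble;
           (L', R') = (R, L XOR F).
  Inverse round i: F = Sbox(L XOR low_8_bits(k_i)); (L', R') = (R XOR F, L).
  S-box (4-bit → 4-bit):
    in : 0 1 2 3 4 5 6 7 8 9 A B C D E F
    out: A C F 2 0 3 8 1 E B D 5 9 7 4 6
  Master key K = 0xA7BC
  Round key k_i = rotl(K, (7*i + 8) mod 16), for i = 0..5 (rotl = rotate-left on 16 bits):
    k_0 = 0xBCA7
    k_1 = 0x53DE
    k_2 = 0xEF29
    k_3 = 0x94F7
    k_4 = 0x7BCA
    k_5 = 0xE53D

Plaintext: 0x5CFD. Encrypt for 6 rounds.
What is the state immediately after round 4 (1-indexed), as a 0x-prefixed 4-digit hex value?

0x8EB0

s_0 = plaintext = 0x5CFD
s_1 = Round(s_0, k_0) = 0xFD61
s_2 = Round(s_1, k_1) = 0x61AB
s_3 = Round(s_2, k_2) = 0xAB8E
s_4 = Round(s_3, k_3) = 0x8EB0
s_5 = Round(s_4, k_4) = 0xB093
s_6 = Round(s_5, k_5) = 0x9364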